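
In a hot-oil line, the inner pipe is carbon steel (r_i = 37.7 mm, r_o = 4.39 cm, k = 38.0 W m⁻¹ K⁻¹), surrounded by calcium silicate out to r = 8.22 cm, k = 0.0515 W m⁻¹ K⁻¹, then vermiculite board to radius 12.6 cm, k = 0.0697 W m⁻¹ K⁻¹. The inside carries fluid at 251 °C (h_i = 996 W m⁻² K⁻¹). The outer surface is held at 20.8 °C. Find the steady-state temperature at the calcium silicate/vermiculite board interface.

T = 97.7 °C

Resistance network (inner→outer):
  R'_conv,in = 1/(2πr h) = 1/(2π·0.0377·996) = 0.004239 m·K/W
  R'_carbon steel = ln(0.0439/0.0377)/(2πk) = 0.1523/(2π·38.0) = 6.377×10^-4 m·K/W
  R'_calcium silicate = ln(0.0822/0.0439)/(2πk) = 0.6272/(2π·0.0515) = 1.938 m·K/W
  R'_vermiculite board = ln(0.126/0.0822)/(2πk) = 0.4271/(2π·0.0697) = 0.9753 m·K/W
ΣR = 0.004239 + 6.377×10^-4 + 1.938 + 0.9753 = 2.918 m·K/W
Q' = ΔT/ΣR = (251 °C − 20.8 °C)/2.918 = 78.89 W/m
From the inner boundary to the calcium silicate/vermiculite board interface, ΣR_partial = 1.943 m·K/W.
T_interface = T_in − Q'·ΣR_partial = 251 °C − (78.89)(1.943) = 97.7 °C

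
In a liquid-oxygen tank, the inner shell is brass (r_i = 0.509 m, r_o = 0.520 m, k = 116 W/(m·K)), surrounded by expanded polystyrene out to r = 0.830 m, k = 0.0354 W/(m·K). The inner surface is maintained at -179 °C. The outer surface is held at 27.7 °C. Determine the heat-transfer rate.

Q = 128 W

Series thermal resistances, inner to outer:
  R_brass = (1/0.509 − 1/0.520)/(4πk) = 0.04156/(4π·116) = 2.851×10^-5 K/W
  R_expanded polystyrene = (1/0.520 − 1/0.830)/(4πk) = 0.7183/(4π·0.0354) = 1.615 K/W
ΣR = 2.851×10^-5 + 1.615 = 1.615 K/W
Q = ΔT/ΣR = (-179 °C − 27.7 °C)/1.615 = -128 W
(Negative Q ⇒ heat flows inward; heat gain = 128 W.)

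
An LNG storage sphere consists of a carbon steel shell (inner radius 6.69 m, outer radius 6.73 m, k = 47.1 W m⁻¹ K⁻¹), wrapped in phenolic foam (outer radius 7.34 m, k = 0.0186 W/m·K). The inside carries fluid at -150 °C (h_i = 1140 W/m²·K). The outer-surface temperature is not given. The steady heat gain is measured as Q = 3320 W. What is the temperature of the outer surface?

T_out = 25.4 °C

Series resistances:
  R_conv,in = 1/(4πr²h) = 1/(4π·6.69²·1140) = 1.560×10^-6 K/W
  R_carbon steel = (1/6.69 − 1/6.73)/(4πk) = 8.884×10^-4/(4π·47.1) = 1.501×10^-6 K/W
  R_phenolic foam = (1/6.73 − 1/7.34)/(4πk) = 0.01235/(4π·0.0186) = 0.05283 K/W
ΣR = 0.05283 K/W
ΔT = Q·ΣR = 3320 × 0.05283 = 175.4 K
Heat flows inward, so T_out = T_in + ΔT = -150 + 175.4 = 25.4 °C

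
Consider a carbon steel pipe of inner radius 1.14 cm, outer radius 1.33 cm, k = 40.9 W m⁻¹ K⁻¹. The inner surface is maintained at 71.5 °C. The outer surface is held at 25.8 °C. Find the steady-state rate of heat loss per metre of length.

Q' = 76200 W/m

Q' = 2πk·ΔT/ln(r₂/r₁) = 2π × 40.9 × 45.7 / ln(0.0133/0.0114) = 76200 W/m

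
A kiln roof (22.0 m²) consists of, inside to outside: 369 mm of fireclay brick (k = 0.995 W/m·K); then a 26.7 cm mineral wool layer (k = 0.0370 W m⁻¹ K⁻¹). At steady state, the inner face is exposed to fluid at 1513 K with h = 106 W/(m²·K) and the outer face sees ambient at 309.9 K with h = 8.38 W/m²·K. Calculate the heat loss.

Q = 3430 W

Treat each layer as a resistance in series:
  R_conv,in = 1/(hA) = 1/(106·22.0) = 4.288×10^-4 K/W
  R_fireclay brick = L/(kA) = 0.369/(0.995·22.0) = 0.01686 K/W
  R_mineral wool = L/(kA) = 0.267/(0.0370·22.0) = 0.3280 K/W
  R_conv,out = 1/(hA) = 1/(8.38·22.0) = 0.005424 K/W
ΣR = 4.288×10^-4 + 0.01686 + 0.3280 + 0.005424 = 0.3507 K/W
Q = ΔT/ΣR = (1513 K − 309.9 K)/0.3507 = 3430 W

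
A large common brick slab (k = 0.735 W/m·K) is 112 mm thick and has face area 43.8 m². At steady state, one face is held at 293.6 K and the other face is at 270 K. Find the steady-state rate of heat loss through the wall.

Q = 6.78 kW

Q = kA·ΔT/L = 0.735 × 43.8 × |293.6 K − 270 K| / 0.112 = 6780 W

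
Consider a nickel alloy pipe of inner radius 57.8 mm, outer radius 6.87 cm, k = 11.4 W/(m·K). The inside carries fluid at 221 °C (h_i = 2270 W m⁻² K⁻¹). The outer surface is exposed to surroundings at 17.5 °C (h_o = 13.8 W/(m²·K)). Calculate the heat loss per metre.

Resistance network (inner→outer):
  R'_conv,in = 1/(2πr h) = 1/(2π·0.0578·2270) = 0.001213 m·K/W
  R'_nickel alloy = ln(0.0687/0.0578)/(2πk) = 0.1728/(2π·11.4) = 0.002412 m·K/W
  R'_conv,out = 1/(2πr h) = 1/(2π·0.0687·13.8) = 0.1679 m·K/W
ΣR = 0.001213 + 0.002412 + 0.1679 = 0.1715 m·K/W
Q' = ΔT/ΣR = (221 °C − 17.5 °C)/0.1715 = 1190 W/m

Q' = 1190 W/m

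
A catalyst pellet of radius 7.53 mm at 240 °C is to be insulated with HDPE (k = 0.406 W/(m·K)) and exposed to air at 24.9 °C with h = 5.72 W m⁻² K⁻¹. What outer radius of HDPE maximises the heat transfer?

For a sphere, r_cr = 2k_ins/h = 2·0.406/5.72 = 0.142 m = 14.2 cm

r_cr = 14.2 cm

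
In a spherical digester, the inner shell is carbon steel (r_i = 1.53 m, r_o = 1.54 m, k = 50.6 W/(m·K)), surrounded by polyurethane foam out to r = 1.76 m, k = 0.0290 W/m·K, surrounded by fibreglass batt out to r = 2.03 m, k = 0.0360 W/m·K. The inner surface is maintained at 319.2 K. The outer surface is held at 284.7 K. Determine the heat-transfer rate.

Q = 88.5 W

Resistance network (inner→outer):
  R_carbon steel = (1/1.53 − 1/1.54)/(4πk) = 0.004244/(4π·50.6) = 6.675×10^-6 K/W
  R_polyurethane foam = (1/1.54 − 1/1.76)/(4πk) = 0.08117/(4π·0.0290) = 0.2227 K/W
  R_fibreglass batt = (1/1.76 − 1/2.03)/(4πk) = 0.07557/(4π·0.0360) = 0.1670 K/W
ΣR = 6.675×10^-6 + 0.2227 + 0.1670 = 0.3897 K/W
Q = ΔT/ΣR = (319.2 K − 284.7 K)/0.3897 = 88.5 W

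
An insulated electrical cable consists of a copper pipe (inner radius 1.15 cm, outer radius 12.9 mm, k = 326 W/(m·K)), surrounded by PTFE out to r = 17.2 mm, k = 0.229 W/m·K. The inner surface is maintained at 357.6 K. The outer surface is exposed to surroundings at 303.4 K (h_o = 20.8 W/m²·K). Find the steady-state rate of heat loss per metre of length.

Resistance network (inner→outer):
  R'_copper = ln(0.0129/0.0115)/(2πk) = 0.1149/(2π·326) = 5.609×10^-5 m·K/W
  R'_PTFE = ln(0.0172/0.0129)/(2πk) = 0.2877/(2π·0.229) = 0.1999 m·K/W
  R'_conv,out = 1/(2πr h) = 1/(2π·0.0172·20.8) = 0.4449 m·K/W
ΣR = 5.609×10^-5 + 0.1999 + 0.4449 = 0.6449 m·K/W
Q' = ΔT/ΣR = (357.6 K − 303.4 K)/0.6449 = 84.0 W/m

Q' = 84.0 W/m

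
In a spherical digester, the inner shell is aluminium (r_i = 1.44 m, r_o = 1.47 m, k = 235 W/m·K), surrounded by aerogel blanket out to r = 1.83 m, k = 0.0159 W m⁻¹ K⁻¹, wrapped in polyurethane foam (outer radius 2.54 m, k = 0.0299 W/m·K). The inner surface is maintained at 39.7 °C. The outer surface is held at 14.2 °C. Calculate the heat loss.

Q = 23.7 W

Resistance network (inner→outer):
  R_aluminium = (1/1.44 − 1/1.47)/(4πk) = 0.01417/(4π·235) = 4.799×10^-6 K/W
  R_aerogel blanket = (1/1.47 − 1/1.83)/(4πk) = 0.1338/(4π·0.0159) = 0.6698 K/W
  R_polyurethane foam = (1/1.83 − 1/2.54)/(4πk) = 0.1527/(4π·0.0299) = 0.4065 K/W
ΣR = 4.799×10^-6 + 0.6698 + 0.4065 = 1.076 K/W
Q = ΔT/ΣR = (39.7 °C − 14.2 °C)/1.076 = 23.7 W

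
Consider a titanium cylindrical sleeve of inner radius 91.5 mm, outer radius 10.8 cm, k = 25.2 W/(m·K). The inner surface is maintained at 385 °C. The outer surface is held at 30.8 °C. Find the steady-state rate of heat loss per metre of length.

Q' = 2πk·ΔT/ln(r₂/r₁) = 2π × 25.2 × 354.2 / ln(0.108/0.0915) = 3.38×10^5 W/m

Q' = 3.38×10^5 W/m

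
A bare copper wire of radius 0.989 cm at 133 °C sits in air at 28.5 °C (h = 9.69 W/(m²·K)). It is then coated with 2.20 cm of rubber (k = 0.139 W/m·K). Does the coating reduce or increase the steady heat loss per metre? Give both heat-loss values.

Critical radius for a cylinder: r_cr = k/h = 0.0143 m = 1.43 cm.
Outer radius after coating: r₂ = 0.00989 + 0.0220 = 0.03189 m.
r₁ < r_cr < r₂: heat loss rises to a maximum at r_cr then falls. Whether the coating helps depends on whether Q(r₂) has dropped back below Q(r₁).
Bare: R = 1/(2πr₁h) = 1.661 m·K/W; Q = 104.5/1.661 = 62.9 W/m.
Coated: R = R_cond + R_conv = 1.856 m·K/W; Q = 104.5/1.856 = 56.3 W/m.

reduces: 62.9 → 56.3 W/m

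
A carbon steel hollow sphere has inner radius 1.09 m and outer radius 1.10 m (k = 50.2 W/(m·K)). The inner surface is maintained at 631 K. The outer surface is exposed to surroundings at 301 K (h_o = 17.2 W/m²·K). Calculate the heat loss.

Series thermal resistances, inner to outer:
  R_carbon steel = (1/1.09 − 1/1.10)/(4πk) = 0.008340/(4π·50.2) = 1.322×10^-5 K/W
  R_conv,out = 1/(4πr²h) = 1/(4π·1.10²·17.2) = 0.003824 K/W
ΣR = 1.322×10^-5 + 0.003824 = 0.003837 K/W
Q = ΔT/ΣR = (631 K − 301 K)/0.003837 = 86000 W

Q = 86000 W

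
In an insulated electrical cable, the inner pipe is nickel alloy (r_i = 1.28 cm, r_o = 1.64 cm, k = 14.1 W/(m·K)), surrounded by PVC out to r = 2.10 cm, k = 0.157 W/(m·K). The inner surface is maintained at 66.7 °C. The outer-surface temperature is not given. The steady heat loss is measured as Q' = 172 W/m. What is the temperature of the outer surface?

T_out = 23.1 °C

Series resistances:
  R'_nickel alloy = ln(0.0164/0.0128)/(2πk) = 0.2478/(2π·14.1) = 0.002797 m·K/W
  R'_PVC = ln(0.0210/0.0164)/(2πk) = 0.2472/(2π·0.157) = 0.2506 m·K/W
ΣR = 0.2534 m·K/W
ΔT = Q'·ΣR = 172 × 0.2534 = 43.58 K
Heat flows outward, so T_out = T_in − ΔT = 66.7 − 43.58 = 23.1 °C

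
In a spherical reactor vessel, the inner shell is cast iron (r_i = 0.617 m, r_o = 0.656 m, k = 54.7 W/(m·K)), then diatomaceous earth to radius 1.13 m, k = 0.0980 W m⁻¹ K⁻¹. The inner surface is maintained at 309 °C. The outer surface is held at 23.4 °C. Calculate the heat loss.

Q = 550 W

Resistance network (inner→outer):
  R_cast iron = (1/0.617 − 1/0.656)/(4πk) = 0.09636/(4π·54.7) = 1.402×10^-4 K/W
  R_diatomaceous earth = (1/0.656 − 1/1.13)/(4πk) = 0.6394/(4π·0.0980) = 0.5192 K/W
ΣR = 1.402×10^-4 + 0.5192 = 0.5193 K/W
Q = ΔT/ΣR = (309 °C − 23.4 °C)/0.5193 = 550 W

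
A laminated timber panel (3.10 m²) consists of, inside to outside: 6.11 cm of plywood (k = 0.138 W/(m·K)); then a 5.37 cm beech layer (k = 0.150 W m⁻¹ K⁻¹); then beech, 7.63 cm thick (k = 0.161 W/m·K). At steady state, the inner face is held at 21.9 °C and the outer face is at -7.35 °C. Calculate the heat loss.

Q = 71.1 W

Resistance network (inner→outer):
  R_plywood = L/(kA) = 0.0611/(0.138·3.10) = 0.1428 K/W
  R_beech = L/(kA) = 0.0537/(0.150·3.10) = 0.1155 K/W
  R_beech = L/(kA) = 0.0763/(0.161·3.10) = 0.1529 K/W
ΣR = 0.1428 + 0.1155 + 0.1529 = 0.4112 K/W
Q = ΔT/ΣR = (21.9 °C − -7.35 °C)/0.4112 = 71.1 W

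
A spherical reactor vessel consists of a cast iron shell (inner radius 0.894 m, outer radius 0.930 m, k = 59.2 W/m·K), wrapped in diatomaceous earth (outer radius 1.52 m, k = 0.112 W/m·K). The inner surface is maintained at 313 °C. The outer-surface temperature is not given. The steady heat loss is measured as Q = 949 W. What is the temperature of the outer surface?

T_out = 31.5 °C

Sum the resistances:
  R_cast iron = (1/0.894 − 1/0.930)/(4πk) = 0.04330/(4π·59.2) = 5.820×10^-5 K/W
  R_diatomaceous earth = (1/0.930 − 1/1.52)/(4πk) = 0.4174/(4π·0.112) = 0.2965 K/W
ΣR = 0.2966 K/W
ΔT = Q·ΣR = 949 × 0.2966 = 281.5 K
Heat flows outward, so T_out = T_in − ΔT = 313 − 281.5 = 31.5 °C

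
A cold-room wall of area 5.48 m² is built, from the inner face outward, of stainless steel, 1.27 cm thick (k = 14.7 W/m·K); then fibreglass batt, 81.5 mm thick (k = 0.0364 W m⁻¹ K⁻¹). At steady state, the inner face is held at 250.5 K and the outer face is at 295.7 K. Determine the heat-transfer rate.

Q = 111 W

Series thermal resistances, inner to outer:
  R_stainless steel = L/(kA) = 0.0127/(14.7·5.48) = 1.577×10^-4 K/W
  R_fibreglass batt = L/(kA) = 0.0815/(0.0364·5.48) = 0.4086 K/W
ΣR = 1.577×10^-4 + 0.4086 = 0.4088 K/W
Q = ΔT/ΣR = (250.5 K − 295.7 K)/0.4088 = -111 W
(Negative Q ⇒ heat flows inward; heat gain = 111 W.)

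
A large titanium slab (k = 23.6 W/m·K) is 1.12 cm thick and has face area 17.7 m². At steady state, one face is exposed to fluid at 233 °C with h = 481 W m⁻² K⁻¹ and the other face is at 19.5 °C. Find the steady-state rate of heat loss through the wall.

Treat each layer as a resistance in series:
  R_conv,in = 1/(hA) = 1/(481·17.7) = 1.175×10^-4 K/W
  R_titanium = L/(kA) = 0.0112/(23.6·17.7) = 2.681×10^-5 K/W
ΣR = 1.175×10^-4 + 2.681×10^-5 = 1.443×10^-4 K/W
Q = ΔT/ΣR = (233 °C − 19.5 °C)/1.443×10^-4 = 1.48×10^6 W

Q = 1.48×10^6 W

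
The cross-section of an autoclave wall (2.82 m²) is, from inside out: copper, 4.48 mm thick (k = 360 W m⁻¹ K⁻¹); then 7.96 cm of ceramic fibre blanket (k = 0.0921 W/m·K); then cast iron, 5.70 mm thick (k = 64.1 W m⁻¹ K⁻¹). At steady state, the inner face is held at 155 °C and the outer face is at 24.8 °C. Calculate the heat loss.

Q = 425 W

Treat each layer as a resistance in series:
  R_copper = L/(kA) = 0.00448/(360·2.82) = 4.413×10^-6 K/W
  R_ceramic fibre blanket = L/(kA) = 0.0796/(0.0921·2.82) = 0.3065 K/W
  R_cast iron = L/(kA) = 0.00570/(64.1·2.82) = 3.153×10^-5 K/W
ΣR = 4.413×10^-6 + 0.3065 + 3.153×10^-5 = 0.3065 K/W
Q = ΔT/ΣR = (155 °C − 24.8 °C)/0.3065 = 425 W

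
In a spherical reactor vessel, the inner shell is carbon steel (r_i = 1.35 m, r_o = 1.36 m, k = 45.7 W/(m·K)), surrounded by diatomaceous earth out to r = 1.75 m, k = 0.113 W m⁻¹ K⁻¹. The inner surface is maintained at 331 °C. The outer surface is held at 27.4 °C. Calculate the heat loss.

Q = 2630 W

Series thermal resistances, inner to outer:
  R_carbon steel = (1/1.35 − 1/1.36)/(4πk) = 0.005447/(4π·45.7) = 9.484×10^-6 K/W
  R_diatomaceous earth = (1/1.36 − 1/1.75)/(4πk) = 0.1639/(4π·0.113) = 0.1154 K/W
ΣR = 9.484×10^-6 + 0.1154 = 0.1154 K/W
Q = ΔT/ΣR = (331 °C − 27.4 °C)/0.1154 = 2630 W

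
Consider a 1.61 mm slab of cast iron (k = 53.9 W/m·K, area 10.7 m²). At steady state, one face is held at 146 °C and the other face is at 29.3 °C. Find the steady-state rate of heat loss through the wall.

Q = 4.18×10^7 W

Q = kA·ΔT/L = 53.9 × 10.7 × |146 °C − 29.3 °C| / 0.00161 = 4.18×10^7 W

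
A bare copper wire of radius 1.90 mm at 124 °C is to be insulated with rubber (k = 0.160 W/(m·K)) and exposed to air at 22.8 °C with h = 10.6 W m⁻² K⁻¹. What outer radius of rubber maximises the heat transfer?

For a cylinder, r_cr = k_ins/h = 0.160/10.6 = 0.0151 m = 1.51 cm

r_cr = 1.51 cm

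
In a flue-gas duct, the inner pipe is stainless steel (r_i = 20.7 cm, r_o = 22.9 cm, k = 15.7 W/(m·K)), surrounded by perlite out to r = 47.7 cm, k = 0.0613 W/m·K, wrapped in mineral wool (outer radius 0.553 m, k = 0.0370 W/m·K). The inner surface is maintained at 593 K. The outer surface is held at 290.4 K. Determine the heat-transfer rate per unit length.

Q' = 119 W/m

Resistance network (inner→outer):
  R'_stainless steel = ln(0.229/0.207)/(2πk) = 0.1010/(2π·15.7) = 0.001024 m·K/W
  R'_perlite = ln(0.477/0.229)/(2πk) = 0.7338/(2π·0.0613) = 1.905 m·K/W
  R'_mineral wool = ln(0.553/0.477)/(2πk) = 0.1478/(2π·0.0370) = 0.6359 m·K/W
ΣR = 0.001024 + 1.905 + 0.6359 = 2.542 m·K/W
Q' = ΔT/ΣR = (593 K − 290.4 K)/2.542 = 119 W/m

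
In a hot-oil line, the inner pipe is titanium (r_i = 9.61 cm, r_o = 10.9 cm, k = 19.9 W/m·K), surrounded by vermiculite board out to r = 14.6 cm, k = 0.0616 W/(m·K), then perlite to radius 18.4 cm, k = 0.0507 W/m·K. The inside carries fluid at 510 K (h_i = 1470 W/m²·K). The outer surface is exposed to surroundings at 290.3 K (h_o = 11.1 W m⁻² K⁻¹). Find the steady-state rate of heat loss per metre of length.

Series thermal resistances, inner to outer:
  R'_conv,in = 1/(2πr h) = 1/(2π·0.0961·1470) = 0.001127 m·K/W
  R'_titanium = ln(0.109/0.0961)/(2πk) = 0.1260/(2π·19.9) = 0.001007 m·K/W
  R'_vermiculite board = ln(0.146/0.109)/(2πk) = 0.2923/(2π·0.0616) = 0.7551 m·K/W
  R'_perlite = ln(0.184/0.146)/(2πk) = 0.2313/(2π·0.0507) = 0.7262 m·K/W
  R'_conv,out = 1/(2πr h) = 1/(2π·0.184·11.1) = 0.07793 m·K/W
ΣR = 0.001127 + 0.001007 + 0.7551 + 0.7262 + 0.07793 = 1.561 m·K/W
Q' = ΔT/ΣR = (510 K − 290.3 K)/1.561 = 141 W/m

Q' = 141 W/m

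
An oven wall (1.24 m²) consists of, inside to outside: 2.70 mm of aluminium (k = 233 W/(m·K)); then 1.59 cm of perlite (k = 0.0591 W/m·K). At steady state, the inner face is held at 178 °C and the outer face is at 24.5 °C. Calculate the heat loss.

Series thermal resistances, inner to outer:
  R_aluminium = L/(kA) = 0.00270/(233·1.24) = 9.345×10^-6 K/W
  R_perlite = L/(kA) = 0.0159/(0.0591·1.24) = 0.2170 K/W
ΣR = 9.345×10^-6 + 0.2170 = 0.2170 K/W
Q = ΔT/ΣR = (178 °C − 24.5 °C)/0.2170 = 707 W

Q = 707 W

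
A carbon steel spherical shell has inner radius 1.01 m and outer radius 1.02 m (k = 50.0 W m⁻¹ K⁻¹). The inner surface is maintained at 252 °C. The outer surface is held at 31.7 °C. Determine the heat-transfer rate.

Q = 4πk·ΔT/(1/r₁ − 1/r₂) = 4π × 50.0 × 220.3 / (1/1.01 − 1/1.02) = 1.43×10^7 W

Q = 14300 kW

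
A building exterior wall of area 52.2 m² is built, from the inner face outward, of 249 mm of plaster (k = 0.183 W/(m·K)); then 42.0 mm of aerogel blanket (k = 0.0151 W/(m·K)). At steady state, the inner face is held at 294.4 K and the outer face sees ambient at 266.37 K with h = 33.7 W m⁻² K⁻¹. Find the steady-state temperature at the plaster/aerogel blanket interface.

T = 285.3 K

Series thermal resistances, inner to outer:
  R_plaster = L/(kA) = 0.249/(0.183·52.2) = 0.02607 K/W
  R_aerogel blanket = L/(kA) = 0.0420/(0.0151·52.2) = 0.05328 K/W
  R_conv,out = 1/(hA) = 1/(33.7·52.2) = 5.685×10^-4 K/W
ΣR = 0.02607 + 0.05328 + 5.685×10^-4 = 0.07992 K/W
Q = ΔT/ΣR = (294.4 K − 266.37 K)/0.07992 = 350.7 W
From the inner boundary to the plaster/aerogel blanket interface, ΣR_partial = 0.02607 K/W.
T_interface = T_in − Q·ΣR_partial = 294.4 K − (350.7)(0.02607) = 285.3 K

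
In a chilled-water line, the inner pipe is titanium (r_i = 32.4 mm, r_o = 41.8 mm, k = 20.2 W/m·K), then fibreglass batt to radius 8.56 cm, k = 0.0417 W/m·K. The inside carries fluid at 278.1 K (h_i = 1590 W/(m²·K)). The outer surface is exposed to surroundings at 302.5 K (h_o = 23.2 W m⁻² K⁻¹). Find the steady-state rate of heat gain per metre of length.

Q' = 8.65 W/m

Series thermal resistances, inner to outer:
  R'_conv,in = 1/(2πr h) = 1/(2π·0.0324·1590) = 0.003089 m·K/W
  R'_titanium = ln(0.0418/0.0324)/(2πk) = 0.2547/(2π·20.2) = 0.002007 m·K/W
  R'_fibreglass batt = ln(0.0856/0.0418)/(2πk) = 0.7168/(2π·0.0417) = 2.736 m·K/W
  R'_conv,out = 1/(2πr h) = 1/(2π·0.0856·23.2) = 0.08014 m·K/W
ΣR = 0.003089 + 0.002007 + 2.736 + 0.08014 = 2.821 m·K/W
Q' = ΔT/ΣR = (278.1 K − 302.5 K)/2.821 = -8.65 W/m
(Negative Q' ⇒ heat flows inward; heat gain = 8.65 W/m.)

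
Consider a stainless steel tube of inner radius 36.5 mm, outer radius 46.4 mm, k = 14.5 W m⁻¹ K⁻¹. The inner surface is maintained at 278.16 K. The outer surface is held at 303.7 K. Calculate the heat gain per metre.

Q' = 9.70 kW/m

Q' = 2πk·ΔT/ln(r₂/r₁) = 2π × 14.5 × 25.54 / ln(0.0464/0.0365) = 9700 W/m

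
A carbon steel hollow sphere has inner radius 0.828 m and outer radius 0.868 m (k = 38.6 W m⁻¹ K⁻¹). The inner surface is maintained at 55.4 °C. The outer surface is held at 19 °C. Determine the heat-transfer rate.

Q = 4πk·ΔT/(1/r₁ − 1/r₂) = 4π × 38.6 × 36.4 / (1/0.828 − 1/0.868) = 3.17×10^5 W

Q = 317 kW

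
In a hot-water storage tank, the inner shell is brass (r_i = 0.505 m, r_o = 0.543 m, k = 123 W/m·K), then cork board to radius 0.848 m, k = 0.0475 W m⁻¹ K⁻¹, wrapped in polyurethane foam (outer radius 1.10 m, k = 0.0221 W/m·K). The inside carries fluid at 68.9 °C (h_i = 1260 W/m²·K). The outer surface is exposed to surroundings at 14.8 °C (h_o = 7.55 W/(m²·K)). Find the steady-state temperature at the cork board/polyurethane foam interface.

T = 40.2 °C

Treat each layer as a resistance in series:
  R_conv,in = 1/(4πr²h) = 1/(4π·0.505²·1260) = 2.476×10^-4 K/W
  R_brass = (1/0.505 − 1/0.543)/(4πk) = 0.1386/(4π·123) = 8.966×10^-5 K/W
  R_cork board = (1/0.543 − 1/0.848)/(4πk) = 0.6624/(4π·0.0475) = 1.110 K/W
  R_polyurethane foam = (1/0.848 − 1/1.10)/(4πk) = 0.2702/(4π·0.0221) = 0.9728 K/W
  R_conv,out = 1/(4πr²h) = 1/(4π·1.10²·7.55) = 0.008711 K/W
ΣR = 2.476×10^-4 + 8.966×10^-5 + 1.110 + 0.9728 + 0.008711 = 2.092 K/W
Q = ΔT/ΣR = (68.9 °C − 14.8 °C)/2.092 = 25.86 W
From the inner boundary to the cork board/polyurethane foam interface, ΣR_partial = 1.110 K/W.
T_interface = T_in − Q·ΣR_partial = 68.9 °C − (25.86)(1.110) = 40.2 °C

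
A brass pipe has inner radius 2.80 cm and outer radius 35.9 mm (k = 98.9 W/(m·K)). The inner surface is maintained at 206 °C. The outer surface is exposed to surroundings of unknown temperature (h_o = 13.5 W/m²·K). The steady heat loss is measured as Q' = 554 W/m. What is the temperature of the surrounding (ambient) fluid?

T_out = 23.8 °C

Sum the resistances:
  R'_brass = ln(0.0359/0.0280)/(2πk) = 0.2485/(2π·98.9) = 4.000×10^-4 m·K/W
  R'_conv,out = 1/(2πr h) = 1/(2π·0.0359·13.5) = 0.3284 m·K/W
ΣR = 0.3288 m·K/W
ΔT = Q'·ΣR = 554 × 0.3288 = 182.2 K
Heat flows outward, so T_out = T_in − ΔT = 206 − 182.2 = 23.8 °C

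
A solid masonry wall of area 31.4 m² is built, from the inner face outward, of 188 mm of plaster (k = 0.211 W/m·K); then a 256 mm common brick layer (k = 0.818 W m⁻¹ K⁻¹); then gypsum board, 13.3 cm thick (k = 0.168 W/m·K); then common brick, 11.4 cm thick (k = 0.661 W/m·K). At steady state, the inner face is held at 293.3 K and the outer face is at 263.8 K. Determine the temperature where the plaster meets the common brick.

Resistance network (inner→outer):
  R_plaster = L/(kA) = 0.188/(0.211·31.4) = 0.02838 K/W
  R_common brick = L/(kA) = 0.256/(0.818·31.4) = 0.009967 K/W
  R_gypsum board = L/(kA) = 0.133/(0.168·31.4) = 0.02521 K/W
  R_common brick = L/(kA) = 0.114/(0.661·31.4) = 0.005493 K/W
ΣR = 0.02838 + 0.009967 + 0.02521 + 0.005493 = 0.06905 K/W
Q = ΔT/ΣR = (293.3 K − 263.8 K)/0.06905 = 427.2 W
From the inner boundary to the plaster/common brick interface, ΣR_partial = 0.02838 K/W.
T_interface = T_in − Q·ΣR_partial = 293.3 K − (427.2)(0.02838) = 281.18 K

T = 281.18 K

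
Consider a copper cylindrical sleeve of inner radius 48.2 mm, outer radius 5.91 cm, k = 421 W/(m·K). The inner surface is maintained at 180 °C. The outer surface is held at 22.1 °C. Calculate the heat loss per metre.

Q' = 2πk·ΔT/ln(r₂/r₁) = 2π × 421 × 157.9 / ln(0.0591/0.0482) = 2.05×10^6 W/m

Q' = 2.05×10^6 W/m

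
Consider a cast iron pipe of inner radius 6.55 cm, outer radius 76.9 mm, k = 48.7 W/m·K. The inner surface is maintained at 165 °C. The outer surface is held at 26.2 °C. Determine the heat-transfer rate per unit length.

Q' = 2πk·ΔT/ln(r₂/r₁) = 2π × 48.7 × 138.8 / ln(0.0769/0.0655) = 2.65×10^5 W/m

Q' = 265 kW/m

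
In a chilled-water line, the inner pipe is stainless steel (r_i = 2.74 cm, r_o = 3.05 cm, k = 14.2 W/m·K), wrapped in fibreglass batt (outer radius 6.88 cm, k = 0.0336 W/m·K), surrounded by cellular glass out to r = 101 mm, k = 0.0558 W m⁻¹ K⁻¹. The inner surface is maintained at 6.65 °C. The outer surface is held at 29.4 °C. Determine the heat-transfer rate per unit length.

Treat each layer as a resistance in series:
  R'_stainless steel = ln(0.0305/0.0274)/(2πk) = 0.1072/(2π·14.2) = 0.001201 m·K/W
  R'_fibreglass batt = ln(0.0688/0.0305)/(2πk) = 0.8135/(2π·0.0336) = 3.853 m·K/W
  R'_cellular glass = ln(0.101/0.0688)/(2πk) = 0.3839/(2π·0.0558) = 1.095 m·K/W
ΣR = 0.001201 + 3.853 + 1.095 = 4.949 m·K/W
Q' = ΔT/ΣR = (6.65 °C − 29.4 °C)/4.949 = -4.60 W/m
(Negative Q' ⇒ heat flows inward; heat gain = 4.60 W/m.)

Q' = 4.60 W/m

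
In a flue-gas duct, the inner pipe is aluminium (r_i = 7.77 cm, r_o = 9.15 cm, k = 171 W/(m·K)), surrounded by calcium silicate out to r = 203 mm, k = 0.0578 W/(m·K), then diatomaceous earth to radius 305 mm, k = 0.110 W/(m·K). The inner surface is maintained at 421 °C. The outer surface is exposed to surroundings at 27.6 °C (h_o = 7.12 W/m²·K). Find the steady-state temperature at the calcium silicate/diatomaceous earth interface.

Treat each layer as a resistance in series:
  R'_aluminium = ln(0.0915/0.0777)/(2πk) = 0.1635/(2π·171) = 1.522×10^-4 m·K/W
  R'_calcium silicate = ln(0.203/0.0915)/(2πk) = 0.7969/(2π·0.0578) = 2.194 m·K/W
  R'_diatomaceous earth = ln(0.305/0.203)/(2πk) = 0.4071/(2π·0.110) = 0.5890 m·K/W
  R'_conv,out = 1/(2πr h) = 1/(2π·0.305·7.12) = 0.07329 m·K/W
ΣR = 1.522×10^-4 + 2.194 + 0.5890 + 0.07329 = 2.856 m·K/W
Q' = ΔT/ΣR = (421 °C − 27.6 °C)/2.856 = 137.7 W/m
From the inner boundary to the calcium silicate/diatomaceous earth interface, ΣR_partial = 2.194 m·K/W.
T_interface = T_in − Q'·ΣR_partial = 421 °C − (137.7)(2.194) = 119 °C

T = 119 °C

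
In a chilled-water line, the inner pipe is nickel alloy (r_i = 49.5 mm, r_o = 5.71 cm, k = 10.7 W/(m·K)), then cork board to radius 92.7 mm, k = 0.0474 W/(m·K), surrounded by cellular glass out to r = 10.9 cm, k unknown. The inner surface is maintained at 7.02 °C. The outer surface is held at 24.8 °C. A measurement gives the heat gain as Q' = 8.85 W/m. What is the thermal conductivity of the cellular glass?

k = 0.0679 W/m·K

ΣR = ΔT/Q' = |7.02 − 24.8|/8.85 = 2.009 m·K/W
Known resistances:
  R'_nickel alloy = ln(0.0571/0.0495)/(2πk) = 0.1428/(2π·10.7) = 0.002125 m·K/W
  R'_cork board = ln(0.0927/0.0571)/(2πk) = 0.4846/(2π·0.0474) = 1.627 m·K/W
R_cellular glass = ΣR − ΣR_known = 2.009 − 1.629 = 0.3800 m·K/W
ln(r₂/r₁)/(2πk) = 0.3800 ⇒ k = 0.1620/(2π·0.3800) = 0.0679 W/m·K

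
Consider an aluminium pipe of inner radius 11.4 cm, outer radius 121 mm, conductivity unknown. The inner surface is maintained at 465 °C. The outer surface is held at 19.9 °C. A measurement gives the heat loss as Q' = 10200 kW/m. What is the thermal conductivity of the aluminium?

k = 217 W/m·K

ΣR = ΔT/Q' = |465 − 19.9|/1.02×10^7 = 4.364×10^-5 m·K/W
ln(r₂/r₁)/(2πk) = 4.364×10^-5 ⇒ k = 0.05959/(2π·4.364×10^-5) = 217 W/m·K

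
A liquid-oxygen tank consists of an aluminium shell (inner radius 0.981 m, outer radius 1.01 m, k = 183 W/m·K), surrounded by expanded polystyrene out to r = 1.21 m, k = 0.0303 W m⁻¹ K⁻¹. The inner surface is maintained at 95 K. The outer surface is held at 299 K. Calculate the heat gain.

Q = 475 W

Treat each layer as a resistance in series:
  R_aluminium = (1/0.981 − 1/1.01)/(4πk) = 0.02927/(4π·183) = 1.273×10^-5 K/W
  R_expanded polystyrene = (1/1.01 − 1/1.21)/(4πk) = 0.1637/(4π·0.0303) = 0.4298 K/W
ΣR = 1.273×10^-5 + 0.4298 = 0.4298 K/W
Q = ΔT/ΣR = (95 K − 299 K)/0.4298 = -475 W
(Negative Q ⇒ heat flows inward; heat gain = 475 W.)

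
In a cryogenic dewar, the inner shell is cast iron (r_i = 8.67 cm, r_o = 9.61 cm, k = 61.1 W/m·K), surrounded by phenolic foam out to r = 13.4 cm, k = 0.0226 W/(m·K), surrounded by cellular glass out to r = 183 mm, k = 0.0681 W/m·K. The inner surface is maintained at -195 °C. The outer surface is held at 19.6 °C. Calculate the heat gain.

Series thermal resistances, inner to outer:
  R_cast iron = (1/0.0867 − 1/0.0961)/(4πk) = 1.128/(4π·61.1) = 0.001469 K/W
  R_phenolic foam = (1/0.0961 − 1/0.134)/(4πk) = 2.943/(4π·0.0226) = 10.36 K/W
  R_cellular glass = (1/0.134 − 1/0.183)/(4πk) = 1.998/(4π·0.0681) = 2.335 K/W
ΣR = 0.001469 + 10.36 + 2.335 = 12.70 K/W
Q = ΔT/ΣR = (-195 °C − 19.6 °C)/12.70 = -16.9 W
(Negative Q ⇒ heat flows inward; heat gain = 16.9 W.)

Q = 16.9 W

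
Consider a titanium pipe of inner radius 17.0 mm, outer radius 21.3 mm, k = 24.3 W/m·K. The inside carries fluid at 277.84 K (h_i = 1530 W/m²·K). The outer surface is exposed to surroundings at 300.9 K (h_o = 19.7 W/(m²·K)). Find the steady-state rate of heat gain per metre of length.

Series thermal resistances, inner to outer:
  R'_conv,in = 1/(2πr h) = 1/(2π·0.0170·1530) = 0.006119 m·K/W
  R'_titanium = ln(0.0213/0.0170)/(2πk) = 0.2255/(2π·24.3) = 0.001477 m·K/W
  R'_conv,out = 1/(2πr h) = 1/(2π·0.0213·19.7) = 0.3793 m·K/W
ΣR = 0.006119 + 0.001477 + 0.3793 = 0.3869 m·K/W
Q' = ΔT/ΣR = (277.84 K − 300.9 K)/0.3869 = -59.6 W/m
(Negative Q' ⇒ heat flows inward; heat gain = 59.6 W/m.)

Q' = 59.6 W/m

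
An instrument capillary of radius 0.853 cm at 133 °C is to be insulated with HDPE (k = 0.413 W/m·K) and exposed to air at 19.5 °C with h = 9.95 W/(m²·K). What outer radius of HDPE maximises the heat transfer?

For a cylinder, r_cr = k_ins/h = 0.413/9.95 = 0.0415 m = 4.15 cm

r_cr = 4.15 cm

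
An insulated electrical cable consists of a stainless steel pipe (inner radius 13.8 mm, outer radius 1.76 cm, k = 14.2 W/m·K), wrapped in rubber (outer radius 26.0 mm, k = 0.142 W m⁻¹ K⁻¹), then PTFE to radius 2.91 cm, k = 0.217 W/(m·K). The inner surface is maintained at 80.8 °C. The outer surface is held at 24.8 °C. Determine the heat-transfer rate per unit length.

Q' = 107 W/m

Treat each layer as a resistance in series:
  R'_stainless steel = ln(0.0176/0.0138)/(2πk) = 0.2432/(2π·14.2) = 0.002726 m·K/W
  R'_rubber = ln(0.0260/0.0176)/(2πk) = 0.3902/(2π·0.142) = 0.4373 m·K/W
  R'_PTFE = ln(0.0291/0.0260)/(2πk) = 0.1126/(2π·0.217) = 0.08262 m·K/W
ΣR = 0.002726 + 0.4373 + 0.08262 = 0.5226 m·K/W
Q' = ΔT/ΣR = (80.8 °C − 24.8 °C)/0.5226 = 107 W/m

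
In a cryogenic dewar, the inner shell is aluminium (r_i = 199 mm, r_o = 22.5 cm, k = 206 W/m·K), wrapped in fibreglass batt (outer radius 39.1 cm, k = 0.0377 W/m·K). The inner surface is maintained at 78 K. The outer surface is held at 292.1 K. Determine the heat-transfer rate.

Q = 53.8 W

Resistance network (inner→outer):
  R_aluminium = (1/0.199 − 1/0.225)/(4πk) = 0.5807/(4π·206) = 2.243×10^-4 K/W
  R_fibreglass batt = (1/0.225 − 1/0.391)/(4πk) = 1.887/(4π·0.0377) = 3.983 K/W
ΣR = 2.243×10^-4 + 3.983 = 3.983 K/W
Q = ΔT/ΣR = (78 K − 292.1 K)/3.983 = -53.8 W
(Negative Q ⇒ heat flows inward; heat gain = 53.8 W.)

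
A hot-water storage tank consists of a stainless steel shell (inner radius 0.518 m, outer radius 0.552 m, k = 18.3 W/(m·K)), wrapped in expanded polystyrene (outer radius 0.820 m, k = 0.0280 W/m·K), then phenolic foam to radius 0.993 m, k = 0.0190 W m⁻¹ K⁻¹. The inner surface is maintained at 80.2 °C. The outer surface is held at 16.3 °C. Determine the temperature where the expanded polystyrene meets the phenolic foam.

T = 38.4 °C

Treat each layer as a resistance in series:
  R_stainless steel = (1/0.518 − 1/0.552)/(4πk) = 0.1189/(4π·18.3) = 5.171×10^-4 K/W
  R_expanded polystyrene = (1/0.552 − 1/0.820)/(4πk) = 0.5921/(4π·0.0280) = 1.683 K/W
  R_phenolic foam = (1/0.820 − 1/0.993)/(4πk) = 0.2125/(4π·0.0190) = 0.8899 K/W
ΣR = 5.171×10^-4 + 1.683 + 0.8899 = 2.573 K/W
Q = ΔT/ΣR = (80.2 °C − 16.3 °C)/2.573 = 24.83 W
From the inner boundary to the expanded polystyrene/phenolic foam interface, ΣR_partial = 1.684 K/W.
T_interface = T_in − Q·ΣR_partial = 80.2 °C − (24.83)(1.684) = 38.4 °C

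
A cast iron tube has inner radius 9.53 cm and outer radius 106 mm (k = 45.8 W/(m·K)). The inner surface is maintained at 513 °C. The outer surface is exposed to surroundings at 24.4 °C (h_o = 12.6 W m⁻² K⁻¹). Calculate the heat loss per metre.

Resistance network (inner→outer):
  R'_cast iron = ln(0.106/0.0953)/(2πk) = 0.1064/(2π·45.8) = 3.698×10^-4 m·K/W
  R'_conv,out = 1/(2πr h) = 1/(2π·0.106·12.6) = 0.1192 m·K/W
ΣR = 3.698×10^-4 + 0.1192 = 0.1196 m·K/W
Q' = ΔT/ΣR = (513 °C − 24.4 °C)/0.1196 = 4090 W/m

Q' = 4090 W/m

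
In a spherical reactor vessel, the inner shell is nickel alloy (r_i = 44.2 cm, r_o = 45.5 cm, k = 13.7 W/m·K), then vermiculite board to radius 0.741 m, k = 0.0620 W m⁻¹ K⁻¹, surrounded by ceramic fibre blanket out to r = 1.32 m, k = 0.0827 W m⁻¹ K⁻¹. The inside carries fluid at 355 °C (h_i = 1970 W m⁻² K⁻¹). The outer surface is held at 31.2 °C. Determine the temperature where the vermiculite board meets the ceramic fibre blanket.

Treat each layer as a resistance in series:
  R_conv,in = 1/(4πr²h) = 1/(4π·0.442²·1970) = 2.068×10^-4 K/W
  R_nickel alloy = (1/0.442 − 1/0.455)/(4πk) = 0.06464/(4π·13.7) = 3.755×10^-4 K/W
  R_vermiculite board = (1/0.455 − 1/0.741)/(4πk) = 0.8483/(4π·0.0620) = 1.089 K/W
  R_ceramic fibre blanket = (1/0.741 − 1/1.32)/(4πk) = 0.5920/(4π·0.0827) = 0.5696 K/W
ΣR = 2.068×10^-4 + 3.755×10^-4 + 1.089 + 0.5696 = 1.659 K/W
Q = ΔT/ΣR = (355 °C − 31.2 °C)/1.659 = 195.2 W
From the inner boundary to the vermiculite board/ceramic fibre blanket interface, ΣR_partial = 1.090 K/W.
T_interface = T_in − Q·ΣR_partial = 355 °C − (195.2)(1.090) = 142 °C

T = 142 °C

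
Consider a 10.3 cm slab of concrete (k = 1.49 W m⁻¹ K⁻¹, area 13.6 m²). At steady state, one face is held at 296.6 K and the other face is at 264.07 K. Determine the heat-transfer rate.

Q = kA·ΔT/L = 1.49 × 13.6 × |296.6 K − 264.07 K| / 0.103 = 6400 W

Q = 6400 W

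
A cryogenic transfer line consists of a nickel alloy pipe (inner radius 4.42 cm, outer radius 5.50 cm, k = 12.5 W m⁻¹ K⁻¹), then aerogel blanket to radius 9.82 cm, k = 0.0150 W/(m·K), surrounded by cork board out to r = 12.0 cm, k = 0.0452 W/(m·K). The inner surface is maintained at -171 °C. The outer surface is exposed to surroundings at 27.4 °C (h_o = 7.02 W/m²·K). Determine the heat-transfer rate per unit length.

Treat each layer as a resistance in series:
  R'_nickel alloy = ln(0.0550/0.0442)/(2πk) = 0.2186/(2π·12.5) = 0.002783 m·K/W
  R'_aerogel blanket = ln(0.0982/0.0550)/(2πk) = 0.5797/(2π·0.0150) = 6.151 m·K/W
  R'_cork board = ln(0.120/0.0982)/(2πk) = 0.2005/(2π·0.0452) = 0.7059 m·K/W
  R'_conv,out = 1/(2πr h) = 1/(2π·0.120·7.02) = 0.1889 m·K/W
ΣR = 0.002783 + 6.151 + 0.7059 + 0.1889 = 7.049 m·K/W
Q' = ΔT/ΣR = (-171 °C − 27.4 °C)/7.049 = -28.1 W/m
(Negative Q' ⇒ heat flows inward; heat gain = 28.1 W/m.)

Q' = 28.1 W/m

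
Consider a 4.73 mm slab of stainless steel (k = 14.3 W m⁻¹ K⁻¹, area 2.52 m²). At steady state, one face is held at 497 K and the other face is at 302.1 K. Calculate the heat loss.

Q = kA·ΔT/L = 14.3 × 2.52 × |497 K − 302.1 K| / 0.00473 = 1.48×10^6 W

Q = 1.48×10^6 W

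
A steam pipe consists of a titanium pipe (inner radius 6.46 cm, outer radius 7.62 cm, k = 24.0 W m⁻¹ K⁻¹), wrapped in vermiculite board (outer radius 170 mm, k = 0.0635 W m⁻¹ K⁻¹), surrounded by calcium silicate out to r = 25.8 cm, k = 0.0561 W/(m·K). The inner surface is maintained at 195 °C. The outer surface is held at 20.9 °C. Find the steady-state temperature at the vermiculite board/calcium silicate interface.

Series thermal resistances, inner to outer:
  R'_titanium = ln(0.0762/0.0646)/(2πk) = 0.1651/(2π·24.0) = 0.001095 m·K/W
  R'_vermiculite board = ln(0.170/0.0762)/(2πk) = 0.8024/(2π·0.0635) = 2.011 m·K/W
  R'_calcium silicate = ln(0.258/0.170)/(2πk) = 0.4172/(2π·0.0561) = 1.183 m·K/W
ΣR = 0.001095 + 2.011 + 1.183 = 3.195 m·K/W
Q' = ΔT/ΣR = (195 °C − 20.9 °C)/3.195 = 54.49 W/m
From the inner boundary to the vermiculite board/calcium silicate interface, ΣR_partial = 2.012 m·K/W.
T_interface = T_in − Q'·ΣR_partial = 195 °C − (54.49)(2.012) = 85.4 °C

T = 85.4 °C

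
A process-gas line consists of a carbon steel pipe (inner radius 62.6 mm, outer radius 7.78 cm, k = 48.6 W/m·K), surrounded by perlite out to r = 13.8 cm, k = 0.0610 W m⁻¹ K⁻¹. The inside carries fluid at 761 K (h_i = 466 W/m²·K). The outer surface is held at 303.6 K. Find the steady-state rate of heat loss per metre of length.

Q' = 305 W/m

Resistance network (inner→outer):
  R'_conv,in = 1/(2πr h) = 1/(2π·0.0626·466) = 0.005456 m·K/W
  R'_carbon steel = ln(0.0778/0.0626)/(2πk) = 0.2174/(2π·48.6) = 7.119×10^-4 m·K/W
  R'_perlite = ln(0.138/0.0778)/(2πk) = 0.5731/(2π·0.0610) = 1.495 m·K/W
ΣR = 0.005456 + 7.119×10^-4 + 1.495 = 1.501 m·K/W
Q' = ΔT/ΣR = (761 K − 303.6 K)/1.501 = 305 W/m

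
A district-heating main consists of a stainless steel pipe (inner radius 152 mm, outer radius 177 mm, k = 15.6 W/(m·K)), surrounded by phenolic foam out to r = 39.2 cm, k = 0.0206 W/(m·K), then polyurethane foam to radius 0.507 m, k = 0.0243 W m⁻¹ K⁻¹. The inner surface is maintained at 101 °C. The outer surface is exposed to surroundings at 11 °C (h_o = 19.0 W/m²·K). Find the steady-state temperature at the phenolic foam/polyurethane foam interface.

Treat each layer as a resistance in series:
  R'_stainless steel = ln(0.177/0.152)/(2πk) = 0.1523/(2π·15.6) = 0.001553 m·K/W
  R'_phenolic foam = ln(0.392/0.177)/(2πk) = 0.7951/(2π·0.0206) = 6.143 m·K/W
  R'_polyurethane foam = ln(0.507/0.392)/(2πk) = 0.2572/(2π·0.0243) = 1.685 m·K/W
  R'_conv,out = 1/(2πr h) = 1/(2π·0.507·19.0) = 0.01652 m·K/W
ΣR = 0.001553 + 6.143 + 1.685 + 0.01652 = 7.846 m·K/W
Q' = ΔT/ΣR = (101 °C − 11 °C)/7.846 = 11.47 W/m
From the inner boundary to the phenolic foam/polyurethane foam interface, ΣR_partial = 6.145 m·K/W.
T_interface = T_in − Q'·ΣR_partial = 101 °C − (11.47)(6.145) = 30.5 °C

T = 30.5 °C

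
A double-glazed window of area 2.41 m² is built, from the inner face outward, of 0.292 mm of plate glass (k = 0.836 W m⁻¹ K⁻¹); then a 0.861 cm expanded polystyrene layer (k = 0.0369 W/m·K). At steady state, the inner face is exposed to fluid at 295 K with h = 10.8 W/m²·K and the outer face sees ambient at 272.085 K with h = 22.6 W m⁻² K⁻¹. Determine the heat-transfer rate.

Treat each layer as a resistance in series:
  R_conv,in = 1/(hA) = 1/(10.8·2.41) = 0.03842 K/W
  R_plate glass = L/(kA) = 2.92×10^-4/(0.836·2.41) = 1.449×10^-4 K/W
  R_expanded polystyrene = L/(kA) = 0.00861/(0.0369·2.41) = 0.09682 K/W
  R_conv,out = 1/(hA) = 1/(22.6·2.41) = 0.01836 K/W
ΣR = 0.03842 + 1.449×10^-4 + 0.09682 + 0.01836 = 0.1537 K/W
Q = ΔT/ΣR = (295 K − 272.085 K)/0.1537 = 149 W

Q = 149 W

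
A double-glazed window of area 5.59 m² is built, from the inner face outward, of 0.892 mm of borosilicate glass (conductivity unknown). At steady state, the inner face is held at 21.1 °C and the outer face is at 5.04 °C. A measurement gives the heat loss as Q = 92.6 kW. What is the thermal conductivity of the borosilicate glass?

k = 0.920 W/m·K

ΣR = ΔT/Q = |21.1 − 5.04|/92600 = 1.734×10^-4 K/W
L/(kA) = 1.734×10^-4 ⇒ k = 8.92×10^-4/(1.734×10^-4·5.59) = 0.920 W/m·K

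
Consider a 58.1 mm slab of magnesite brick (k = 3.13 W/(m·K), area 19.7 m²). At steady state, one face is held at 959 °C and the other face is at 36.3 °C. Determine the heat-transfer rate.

Q = kA·ΔT/L = 3.13 × 19.7 × |959 °C − 36.3 °C| / 0.0581 = 9.79×10^5 W

Q = 9.79×10^5 W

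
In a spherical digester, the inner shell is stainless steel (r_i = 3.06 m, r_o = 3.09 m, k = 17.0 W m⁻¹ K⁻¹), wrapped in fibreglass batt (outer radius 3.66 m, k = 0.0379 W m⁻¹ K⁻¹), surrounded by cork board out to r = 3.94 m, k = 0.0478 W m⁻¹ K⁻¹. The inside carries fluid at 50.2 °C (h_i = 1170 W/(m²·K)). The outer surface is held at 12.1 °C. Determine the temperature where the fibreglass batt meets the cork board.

Resistance network (inner→outer):
  R_conv,in = 1/(4πr²h) = 1/(4π·3.06²·1170) = 7.264×10^-6 K/W
  R_stainless steel = (1/3.06 − 1/3.09)/(4πk) = 0.003173/(4π·17.0) = 1.485×10^-5 K/W
  R_fibreglass batt = (1/3.09 − 1/3.66)/(4πk) = 0.05040/(4π·0.0379) = 0.1058 K/W
  R_cork board = (1/3.66 − 1/3.94)/(4πk) = 0.01942/(4π·0.0478) = 0.03233 K/W
ΣR = 7.264×10^-6 + 1.485×10^-5 + 0.1058 + 0.03233 = 0.1382 K/W
Q = ΔT/ΣR = (50.2 °C − 12.1 °C)/0.1382 = 275.7 W
From the inner boundary to the fibreglass batt/cork board interface, ΣR_partial = 0.1058 K/W.
T_interface = T_in − Q·ΣR_partial = 50.2 °C − (275.7)(0.1058) = 21.0 °C

T = 21.0 °C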